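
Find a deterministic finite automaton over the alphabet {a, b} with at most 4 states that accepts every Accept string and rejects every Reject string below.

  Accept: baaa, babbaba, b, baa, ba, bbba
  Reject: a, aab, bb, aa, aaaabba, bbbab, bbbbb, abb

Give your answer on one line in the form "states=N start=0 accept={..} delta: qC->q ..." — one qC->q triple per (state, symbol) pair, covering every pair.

State merging on the prefix tree: take the shortest (then alphabetical) example prefix whose next move is undefined and point that move at state 0, else 1, else 2, ...; a target is out if some Accept/Reject pair would then sit in one state with the same input left (inseparable). If every existing state is out, open a new one.
a: 0a undefined. 0a->0: no, b/aab meet in 0 with "b" left. Open state 1: 0a->1.
b: 0b undefined. 0b->0: no, b/bb meet in 0. 0b->1: no, b/a meet in 1. Open state 2: 0b->2.
aa: 1a undefined. 1a->0: no, b/aab meet in 2. 1a->1: ok.
ab: 1b undefined. 1b->0: no, b/abb meet in 2. 1b->1: ok.
ba: 2a undefined. 2a->0: no, baaa/a meet in 1. 2a->1: no, baaa/a meet in 1. 2a->2: ok.
bb: 2b undefined. 2b->0: no, baaa/bbbbb meet in 2. 2b->1: no, babbaba/a meet in 1. 2b->2: no, baaa/bb meet in 2. Open state 3: 2b->3.
bbb: 3b undefined. 3b->0: no, babbaba/a meet in 1. 3b->1: no, babbaba/a meet in 1. 3b->2: no, baaa/bbbbb meet in 2. 3b->3: ok.
bbba: 3a undefined. 3a->0: no, baaa/bbbab meet in 2. 3a->1: no, babbaba/a meet in 1. 3a->2: ok.
All examples now run through 4 states with every (state, symbol) defined. Accept strings end in {2}, Reject strings end in {1,3}; accept={2}.

states=4 start=0 accept={2} delta: 0a->1 0b->2 1a->1 1b->1 2a->2 2b->3 3a->2 3b->3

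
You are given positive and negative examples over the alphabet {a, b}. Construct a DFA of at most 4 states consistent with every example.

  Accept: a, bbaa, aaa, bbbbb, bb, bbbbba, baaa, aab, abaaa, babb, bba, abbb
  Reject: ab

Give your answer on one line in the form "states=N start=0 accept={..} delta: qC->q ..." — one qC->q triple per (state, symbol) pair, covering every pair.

states=3 start=0 accept={0,1} delta: 0a->1 0b->0 1a->0 1b->2 2a->0 2b->0

Fold the examples into a partial DFA from state 0: repeatedly fix the first undefined (state, symbol) met by the shortest-then-alphabetical prefix, trying targets in increasing order and rejecting any under which an Accept and a Reject string meet in one state with the same remainder; add a state when all current targets are rejected. Accepting states are where Accept strings end.
a: 0a undefined. 0a->0: no, aab/ab meet in 0 with "b" left. Open state 1: 0a->1.
b: 0b undefined. 0b->0: ok.
aa: 1a undefined. 1a->0: ok.
ab: 1b undefined. 1b->0: no, bbaa/ab meet in 0. 1b->1: no, a/ab meet in 1. Open state 2: 1b->2.
aba: 2a undefined. 2a->0: ok.
abb: 2b undefined. 2b->0: ok.
All examples now run through 3 states with every (state, symbol) defined. Accept strings end in {0,1}, Reject strings end in {2}; accept={0,1}.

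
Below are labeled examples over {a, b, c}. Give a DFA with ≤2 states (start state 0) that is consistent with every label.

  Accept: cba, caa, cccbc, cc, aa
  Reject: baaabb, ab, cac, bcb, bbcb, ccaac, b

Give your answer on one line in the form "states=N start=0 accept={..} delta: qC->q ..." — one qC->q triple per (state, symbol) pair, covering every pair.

State merging on the prefix tree: take the shortest (then alphabetical) example prefix whose next move is undefined and point that move at state 0, else 1, else 2, ...; a target is out if some Accept/Reject pair would then sit in one state with the same input left (inseparable). If every existing state is out, open a new one.
a: 0a undefined. 0a->0: ok.
b: 0b undefined. 0b->0: no, aa/baaabb meet in 0. Open state 1: 0b->1.
c: 0c undefined. 0c->0: no, caa/cac meet in 0. 0c->1: ok.
ba: 1a undefined. 1a->0: ok.
bb: 1b undefined. 1b->0: no, cba/baaabb meet in 0. 1b->1: ok.
bc: 1c undefined. 1c->0: ok.
All examples now run through 2 states with every (state, symbol) defined. Accept strings end in {0}, Reject strings end in {1}; accept={0}.

states=2 start=0 accept={0} delta: 0a->0 0b->1 0c->1 1a->0 1b->1 1c->0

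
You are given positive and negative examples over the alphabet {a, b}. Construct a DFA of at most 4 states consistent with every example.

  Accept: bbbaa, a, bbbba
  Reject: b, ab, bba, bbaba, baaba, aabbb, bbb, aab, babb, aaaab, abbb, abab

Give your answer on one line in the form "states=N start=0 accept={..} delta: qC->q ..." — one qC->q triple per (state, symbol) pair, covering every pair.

State merging on the prefix tree: take the shortest (then alphabetical) example prefix whose next move is undefined and point that move at state 0, else 1, else 2, ...; a target is out if some Accept/Reject pair would then sit in one state with the same input left (inseparable). If every existing state is out, open a new one.
a: 0a undefined. 0a->0: ok.
b: 0b undefined. 0b->0: no, bbbaa/b meet in 0. Open state 1: 0b->1.
ba: 1a undefined. 1a->0: no, a/baaba meet in 0. 1a->1: ok.
bb: 1b undefined. 1b->0: no, bbbaa/b meet in 1. 1b->1: no, bbbaa/b meet in 1. Open state 2: 1b->2.
bba: 2a undefined. 2a->0: no, a/bba meet in 0. 2a->1: ok.
bbb: 2b undefined. 2b->0: no, bbbaa/aabbb meet in 0. 2b->1: no, bbbaa/b meet in 1. 2b->2: no, bbbaa/b meet in 1. Open state 3: 2b->3.
bbba: 3a undefined. 3a->0: ok.
bbbb: 3b undefined. 3b->0: ok.
All examples now run through 4 states with every (state, symbol) defined. Accept strings end in {0}, Reject strings end in {1,2,3}; accept={0}.

states=4 start=0 accept={0} delta: 0a->0 0b->1 1a->1 1b->2 2a->1 2b->3 3a->0 3b->0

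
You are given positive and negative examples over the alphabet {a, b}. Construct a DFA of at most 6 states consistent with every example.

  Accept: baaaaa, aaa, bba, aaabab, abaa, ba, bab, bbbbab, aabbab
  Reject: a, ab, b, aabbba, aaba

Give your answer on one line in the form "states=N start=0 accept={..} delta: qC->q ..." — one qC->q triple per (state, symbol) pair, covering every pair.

State merging on the prefix tree: take the shortest (then alphabetical) example prefix whose next move is undefined and point that move at state 0, else 1, else 2, ...; a target is out if some Accept/Reject pair would then sit in one state with the same input left (inseparable). If every existing state is out, open a new one.
a: 0a undefined. 0a->0: no, aaa/a meet in 0. Open state 1: 0a->1.
b: 0b undefined. 0b->0: no, bba/a meet in 1. 0b->1: ok.
aa: 1a undefined. 1a->0: no, baaaaa/aaba meet in 0. 1a->1: no, baaaaa/a meet in 1. Open state 2: 1a->2.
ab: 1b undefined. 1b->0: no, bba/a meet in 1. 1b->1: ok.
aaa: 2a undefined. 2a->0: ok.
aab: 2b undefined. 2b->0: no, bba/aabbba meet in 2. 2b->1: no, bba/aabbba meet in 2. 2b->2: no, baaaaa/aabbba meet in 0. Open state 3: 2b->3.
aaba: 3a undefined. 3a->0: no, baaaaa/aaba meet in 0. 3a->1: ok.
aabb: 3b undefined. 3b->0: no, bba/aabbba meet in 2. 3b->1: no, bba/aabbba meet in 2. 3b->2: no, aabbab/a meet in 1. 3b->3: no, aabbab/a meet in 1. Open state 4: 3b->4.
aabba: 4a undefined. 4a->0: no, aabbab/a meet in 1. 4a->1: no, aabbab/a meet in 1. 4a->2: ok.
aabbb: 4b undefined. 4b->0: ok.
All examples now run through 5 states with every (state, symbol) defined. Accept strings end in {0,2,3}, Reject strings end in {1}; accept={0,2,3}.

states=5 start=0 accept={0,2,3} delta: 0a->1 0b->1 1a->2 1b->1 2a->0 2b->3 3a->1 3b->4 4a->2 4b->0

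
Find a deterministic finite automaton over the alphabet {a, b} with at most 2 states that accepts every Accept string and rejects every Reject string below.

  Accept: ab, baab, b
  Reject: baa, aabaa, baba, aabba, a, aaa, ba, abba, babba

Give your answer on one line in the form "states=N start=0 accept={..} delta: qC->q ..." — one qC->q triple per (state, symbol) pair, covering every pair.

states=2 start=0 accept={1} delta: 0a->0 0b->1 1a->0 1b->0

State merging on the prefix tree: take the shortest (then alphabetical) example prefix whose next move is undefined and point that move at state 0, else 1, else 2, ...; a target is out if some Accept/Reject pair would then sit in one state with the same input left (inseparable). If every existing state is out, open a new one.
a: 0a undefined. 0a->0: ok.
b: 0b undefined. 0b->0: no, ab/baa meet in 0. Open state 1: 0b->1.
ba: 1a undefined. 1a->0: ok.
abb: 1b undefined. 1b->0: ok.
All examples now run through 2 states with every (state, symbol) defined. Accept strings end in {1}, Reject strings end in {0}; accept={1}.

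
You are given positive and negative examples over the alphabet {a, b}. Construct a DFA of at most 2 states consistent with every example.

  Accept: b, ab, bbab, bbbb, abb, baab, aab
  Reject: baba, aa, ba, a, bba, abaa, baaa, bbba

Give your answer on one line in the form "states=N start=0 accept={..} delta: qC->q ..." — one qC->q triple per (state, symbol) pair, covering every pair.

states=2 start=0 accept={1} delta: 0a->0 0b->1 1a->0 1b->1

Grow the machine one transition at a time. Run the examples from 0; the earliest place one falls off (shortest prefix, ties alphabetical) gets sent to the lowest-numbered state that keeps every Accept/Reject pair distinguishable — a pair clashes when both reach the same state with identical unread suffix — and to a fresh state only if none does.
a: 0a undefined. 0a->0: ok.
b: 0b undefined. 0b->0: no, b/baba meet in 0. Open state 1: 0b->1.
ba: 1a undefined. 1a->0: ok.
bb: 1b undefined. 1b->0: no, bbbb/baba meet in 0. 1b->1: ok.
All examples now run through 2 states with every (state, symbol) defined. Accept strings end in {1}, Reject strings end in {0}; accept={1}.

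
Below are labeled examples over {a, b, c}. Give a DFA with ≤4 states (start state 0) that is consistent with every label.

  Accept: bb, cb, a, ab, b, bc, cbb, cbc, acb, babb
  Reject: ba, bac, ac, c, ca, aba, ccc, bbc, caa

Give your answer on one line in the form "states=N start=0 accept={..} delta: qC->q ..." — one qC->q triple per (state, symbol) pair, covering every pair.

states=3 start=0 accept={0,1} delta: 0a->0 0b->1 0c->2 1a->2 1b->0 1c->0 2a->2 2b->1 2c->2

Fold the examples into a partial DFA from state 0: repeatedly fix the first undefined (state, symbol) met by the shortest-then-alphabetical prefix, trying targets in increasing order and rejecting any under which an Accept and a Reject string meet in one state with the same remainder; add a state when all current targets are rejected. Accepting states are where Accept strings end.
a: 0a undefined. 0a->0: ok.
b: 0b undefined. 0b->0: no, bb/ba meet in 0. Open state 1: 0b->1.
c: 0c undefined. 0c->0: no, a/ac meet in 0. 0c->1: no, ab/ac meet in 1. Open state 2: 0c->2.
ba: 1a undefined. 1a->0: no, a/ba meet in 0. 1a->1: no, ab/ba meet in 1. 1a->2: ok.
bb: 1b undefined. 1b->0: ok.
bc: 1c undefined. 1c->0: ok.
ca: 2a undefined. 2a->0: no, bb/ca meet in 0. 2a->1: no, ab/ca meet in 1. 2a->2: ok.
cb: 2b undefined. 2b->0: no, cbc/ba meet in 2. 2b->1: ok.
cc: 2c undefined. 2c->0: no, bb/bac meet in 0. 2c->1: no, bb/ccc meet in 0. 2c->2: ok.
All examples now run through 3 states with every (state, symbol) defined. Accept strings end in {0,1}, Reject strings end in {2}; accept={0,1}.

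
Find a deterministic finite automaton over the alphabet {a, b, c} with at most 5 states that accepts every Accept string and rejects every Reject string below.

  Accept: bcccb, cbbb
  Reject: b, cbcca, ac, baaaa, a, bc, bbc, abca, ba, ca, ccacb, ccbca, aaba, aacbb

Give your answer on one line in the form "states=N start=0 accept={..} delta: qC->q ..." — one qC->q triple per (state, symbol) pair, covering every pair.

states=3 start=0 accept={2} delta: 0a->0 0b->0 0c->1 1a->0 1b->2 1c->2 2a->1 2b->1 2c->1

Fold the examples into a partial DFA from state 0: repeatedly fix the first undefined (state, symbol) met by the shortest-then-alphabetical prefix, trying targets in increasing order and rejecting any under which an Accept and a Reject string meet in one state with the same remainder; add a state when all current targets are rejected. Accepting states are where Accept strings end.
a: 0a undefined. 0a->0: ok.
b: 0b undefined. 0b->0: ok.
c: 0c undefined. 0c->0: no, bcccb/b meet in 0. Open state 1: 0c->1.
ca: 1a undefined. 1a->0: ok.
cb: 1b undefined. 1b->0: no, cbbb/b meet in 0. 1b->1: no, cbbb/ac meet in 1. Open state 2: 1b->2.
cc: 1c undefined. 1c->0: no, bcccb/ccacb meet in 2. 1c->1: no, bcccb/ccacb meet in 2. 1c->2: ok.
cbb: 2b undefined. 2b->0: no, cbbb/b meet in 0. 2b->1: ok.
cbc: 2c undefined. 2c->0: no, bcccb/b meet in 0. 2c->1: ok.
cca: 2a undefined. 2a->0: no, bcccb/ccacb meet in 2. 2a->1: ok.
All examples now run through 3 states with every (state, symbol) defined. Accept strings end in {2}, Reject strings end in {0,1}; accept={2}.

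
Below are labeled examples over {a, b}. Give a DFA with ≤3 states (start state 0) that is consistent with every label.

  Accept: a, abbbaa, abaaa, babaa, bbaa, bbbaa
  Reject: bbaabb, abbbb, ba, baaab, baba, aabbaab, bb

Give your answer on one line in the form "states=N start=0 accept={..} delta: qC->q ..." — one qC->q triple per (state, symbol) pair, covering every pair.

Grow the machine one transition at a time. Run the examples from 0; the earliest place one falls off (shortest prefix, ties alphabetical) gets sent to the lowest-numbered state that keeps every Accept/Reject pair distinguishable — a pair clashes when both reach the same state with identical unread suffix — and to a fresh state only if none does.
a: 0a undefined. 0a->0: ok.
b: 0b undefined. 0b->0: no, a/bbaabb meet in 0. Open state 1: 0b->1.
ba: 1a undefined. 1a->0: no, a/ba meet in 0. 1a->1: no, abaaa/ba meet in 1. Open state 2: 1a->2.
bb: 1b undefined. 1b->0: no, a/bbaabb meet in 0. 1b->1: ok.
baa: 2a undefined. 2a->0: ok.
bab: 2b undefined. 2b->0: no, a/baba meet in 0. 2b->1: ok.
All examples now run through 3 states with every (state, symbol) defined. Accept strings end in {0}, Reject strings end in {1,2}; accept={0}.

states=3 start=0 accept={0} delta: 0a->0 0b->1 1a->2 1b->1 2a->0 2b->1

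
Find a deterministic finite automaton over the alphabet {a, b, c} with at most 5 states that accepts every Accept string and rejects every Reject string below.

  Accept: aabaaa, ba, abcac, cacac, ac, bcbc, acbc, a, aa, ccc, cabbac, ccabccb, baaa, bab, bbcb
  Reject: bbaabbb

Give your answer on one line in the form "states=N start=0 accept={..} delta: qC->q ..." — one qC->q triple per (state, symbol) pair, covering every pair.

State merging on the prefix tree: take the shortest (then alphabetical) example prefix whose next move is undefined and point that move at state 0, else 1, else 2, ...; a target is out if some Accept/Reject pair would then sit in one state with the same input left (inseparable). If every existing state is out, open a new one.
a: 0a undefined. 0a->0: ok.
b: 0b undefined. 0b->0: no, aabaaa/bbaabbb meet in 0. Open state 1: 0b->1.
c: 0c undefined. 0c->0: ok.
ba: 1a undefined. 1a->0: ok.
bb: 1b undefined. 1b->0: no, bab/bbaabbb meet in 1. 1b->1: no, bab/bbaabbb meet in 1. Open state 2: 1b->2.
bc: 1c undefined. 1c->0: ok.
bba: 2a undefined. 2a->0: ok.
bbc: 2c undefined. 2c->0: ok.
bbaabbb: 2b undefined. 2b->0: no, aabaaa/bbaabbb meet in 0. 2b->1: no, ccabccb/bbaabbb meet in 1. 2b->2: ok.
All examples now run through 3 states with every (state, symbol) defined. Accept strings end in {0,1}, Reject strings end in {2}; accept={0,1}.

states=3 start=0 accept={0,1} delta: 0a->0 0b->1 0c->0 1a->0 1b->2 1c->0 2a->0 2b->2 2c->0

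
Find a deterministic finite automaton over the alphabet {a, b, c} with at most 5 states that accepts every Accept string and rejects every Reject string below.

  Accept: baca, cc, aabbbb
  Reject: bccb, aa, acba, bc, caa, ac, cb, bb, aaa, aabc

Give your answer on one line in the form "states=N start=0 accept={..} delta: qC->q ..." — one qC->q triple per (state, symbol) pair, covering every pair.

Grow the machine one transition at a time. Run the examples from 0; the earliest place one falls off (shortest prefix, ties alphabetical) gets sent to the lowest-numbered state that keeps every Accept/Reject pair distinguishable — a pair clashes when both reach the same state with identical unread suffix — and to a fresh state only if none does.
a: 0a undefined. 0a->0: ok.
b: 0b undefined. 0b->0: no, aabbbb/aa meet in 0. Open state 1: 0b->1.
c: 0c undefined. 0c->0: no, cc/aa meet in 0. 0c->1: no, cc/bc meet in 1 with "c" left. Open state 2: 0c->2.
ba: 1a undefined. 1a->0: ok.
bb: 1b undefined. 1b->0: no, aabbbb/aa meet in 0. 1b->1: no, aabbbb/bb meet in 1. 1b->2: ok.
bc: 1c undefined. 1c->0: ok.
ca: 2a undefined. 2a->0: no, baca/aa meet in 0. 2a->1: ok.
cb: 2b undefined. 2b->0: ok.
cc: 2c undefined. 2c->0: no, cc/bccb meet in 0. 2c->1: ok.
All examples now run through 3 states with every (state, symbol) defined. Accept strings end in {1}, Reject strings end in {0,2}; accept={1}.

states=3 start=0 accept={1} delta: 0a->0 0b->1 0c->2 1a->0 1b->2 1c->0 2a->1 2b->0 2c->1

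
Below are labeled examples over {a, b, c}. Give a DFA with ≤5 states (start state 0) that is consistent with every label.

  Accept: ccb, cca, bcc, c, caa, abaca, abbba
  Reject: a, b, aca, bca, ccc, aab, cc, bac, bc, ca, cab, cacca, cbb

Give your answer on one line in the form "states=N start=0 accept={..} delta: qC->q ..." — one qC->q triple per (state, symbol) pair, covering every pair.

Grow the machine one transition at a time. Run the examples from 0; the earliest place one falls off (shortest prefix, ties alphabetical) gets sent to the lowest-numbered state that keeps every Accept/Reject pair distinguishable — a pair clashes when both reach the same state with identical unread suffix — and to a fresh state only if none does.
a: 0a undefined. 0a->0: ok.
b: 0b undefined. 0b->0: no, bcc/cc meet in 0 with "cc" left. Open state 1: 0b->1.
c: 0c undefined. 0c->0: no, ccb/b meet in 1. 0c->1: no, cca/bca meet in 1 with "ca" left. Open state 2: 0c->2.
ba: 1a undefined. 1a->0: no, c/bac meet in 2. 1a->1: no, abaca/bca meet in 1 with "ca" left. 1a->2: ok.
bc: 1c undefined. 1c->0: ok.
ca: 2a undefined. 2a->0: no, cca/cacca meet in 2 with "ca" left. 2a->1: ok.
cb: 2b undefined. 2b->0: ok.
cc: 2c undefined. 2c->0: no, ccb/b meet in 1. 2c->1: no, ccb/cab meet in 1 with "b" left. 2c->2: no, ccb/a meet in 0. Open state 3: 2c->3.
abb: 1b undefined. 1b->0: ok.
cca: 3a undefined. 3a->0: no, cca/a meet in 0. 3a->1: no, cca/b meet in 1. 3a->2: ok.
ccb: 3b undefined. 3b->0: no, ccb/a meet in 0. 3b->1: no, ccb/b meet in 1. 3b->2: ok.
ccc: 3c undefined. 3c->0: ok.
All examples now run through 4 states with every (state, symbol) defined. Accept strings end in {2}, Reject strings end in {0,1,3}; accept={2}.

states=4 start=0 accept={2} delta: 0a->0 0b->1 0c->2 1a->2 1b->0 1c->0 2a->1 2b->0 2c->3 3a->2 3b->2 3c->0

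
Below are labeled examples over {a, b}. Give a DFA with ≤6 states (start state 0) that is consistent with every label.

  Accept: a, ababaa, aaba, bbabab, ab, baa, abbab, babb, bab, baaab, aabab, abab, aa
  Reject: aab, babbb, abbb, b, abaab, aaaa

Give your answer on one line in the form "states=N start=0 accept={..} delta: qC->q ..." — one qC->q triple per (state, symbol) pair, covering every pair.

Fold the examples into a partial DFA from state 0: repeatedly fix the first undefined (state, symbol) met by the shortest-then-alphabetical prefix, trying targets in increasing order and rejecting any under which an Accept and a Reject string meet in one state with the same remainder; add a state when all current targets are rejected. Accepting states are where Accept strings end.
a: 0a undefined. 0a->0: no, a/aaaa meet in 0. Open state 1: 0a->1.
b: 0b undefined. 0b->0: ok.
aa: 1a undefined. 1a->0: no, baa/aab meet in 0. 1a->1: no, a/aaaa meet in 1. Open state 2: 1a->2.
ab: 1b undefined. 1b->0: no, bbabab/babbb meet in 0. 1b->1: no, a/babbb meet in 1. 1b->2: no, babb/aab meet in 2 with "b" left. Open state 3: 1b->3.
aaa: 2a undefined. 2a->0: no, a/aaaa meet in 1. 2a->1: no, baa/aaaa meet in 2. 2a->2: no, baa/aaaa meet in 2. 2a->3: ok.
aab: 2b undefined. 2b->0: ok.
aba: 3a undefined. 3a->0: no, bbabab/aab meet in 0. 3a->1: no, a/aaaa meet in 1. 3a->2: no, ababaa/aaaa meet in 2. 3a->3: no, bbabab/abaab meet in 3 with "b" left. Open state 4: 3a->4.
abb: 3b undefined. 3b->0: no, babb/aab meet in 0. 3b->1: no, ab/babbb meet in 3. 3b->2: ok.
abaa: 4a undefined. 4a->0: ok.
abab: 4b undefined. 4b->0: no, bbabab/aab meet in 0. 4b->1: ok.
All examples now run through 5 states with every (state, symbol) defined. Accept strings end in {1,2,3}, Reject strings end in {0,4}; accept={1,2,3}.

states=5 start=0 accept={1,2,3} delta: 0a->1 0b->0 1a->2 1b->3 2a->3 2b->0 3a->4 3b->2 4a->0 4b->1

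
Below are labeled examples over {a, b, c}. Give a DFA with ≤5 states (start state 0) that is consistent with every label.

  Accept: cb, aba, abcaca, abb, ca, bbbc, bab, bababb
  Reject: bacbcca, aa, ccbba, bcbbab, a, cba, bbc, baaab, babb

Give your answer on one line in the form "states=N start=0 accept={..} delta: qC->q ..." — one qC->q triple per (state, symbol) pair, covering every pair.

Fold the examples into a partial DFA from state 0: repeatedly fix the first undefined (state, symbol) met by the shortest-then-alphabetical prefix, trying targets in increasing order and rejecting any under which an Accept and a Reject string meet in one state with the same remainder; add a state when all current targets are rejected. Accepting states are where Accept strings end.
a: 0a undefined. 0a->0: ok.
b: 0b undefined. 0b->0: no, aba/aa meet in 0. Open state 1: 0b->1.
c: 0c undefined. 0c->0: no, aba/cba meet in 1 with "a" left. 0c->1: ok.
ba: 1a undefined. 1a->0: no, cb/babb meet in 1 with "b" left. 1a->1: no, cb/baaab meet in 1 with "b" left. Open state 2: 1a->2.
bb: 1b undefined. 1b->0: no, cb/aa meet in 0. 1b->1: no, aba/cba meet in 2. 1b->2: ok.
bc: 1c undefined. 1c->0: ok.
baa: 2a undefined. 2a->0: ok.
bab: 2b undefined. 2b->0: no, bbbc/bcbbab meet in 1. 2b->1: no, cb/babb meet in 2. 2b->2: no, cb/babb meet in 2. Open state 3: 2b->3.
bac: 2c undefined. 2c->0: no, cb/bacbcca meet in 2. 2c->1: ok.
baba: 3a undefined. 3a->0: ok.
babb: 3b undefined. 3b->0: ok.
bbbc: 3c undefined. 3c->0: no, bbbc/bacbcca meet in 0. 3c->1: no, bbbc/bcbbab meet in 1. 3c->2: ok.
All examples now run through 4 states with every (state, symbol) defined. Accept strings end in {2,3}, Reject strings end in {0,1}; accept={2,3}.

states=4 start=0 accept={2,3} delta: 0a->0 0b->1 0c->1 1a->2 1b->2 1c->0 2a->0 2b->3 2c->1 3a->0 3b->0 3c->2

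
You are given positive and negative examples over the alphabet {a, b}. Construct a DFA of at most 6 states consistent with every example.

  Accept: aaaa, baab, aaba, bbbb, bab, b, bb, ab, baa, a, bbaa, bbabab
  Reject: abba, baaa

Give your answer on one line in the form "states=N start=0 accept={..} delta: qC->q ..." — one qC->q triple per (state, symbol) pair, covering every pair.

Fold the examples into a partial DFA from state 0: repeatedly fix the first undefined (state, symbol) met by the shortest-then-alphabetical prefix, trying targets in increasing order and rejecting any under which an Accept and a Reject string meet in one state with the same remainder; add a state when all current targets are rejected. Accepting states are where Accept strings end.
a: 0a undefined. 0a->0: ok.
b: 0b undefined. 0b->0: no, aaaa/abba meet in 0. Open state 1: 0b->1.
ba: 1a undefined. 1a->0: no, aaaa/baaa meet in 0. 1a->1: no, aaba/baaa meet in 1. Open state 2: 1a->2.
bb: 1b undefined. 1b->0: no, aaaa/abba meet in 0. 1b->1: no, aaba/abba meet in 2. 1b->2: no, baa/abba meet in 2 with "a" left. Open state 3: 1b->3.
baa: 2a undefined. 2a->0: no, aaaa/baaa meet in 0. 2a->1: no, aaba/baaa meet in 2. 2a->2: no, aaba/baaa meet in 2. 2a->3: ok.
bab: 2b undefined. 2b->0: ok.
bba: 3a undefined. 3a->0: no, aaaa/abba meet in 0. 3a->1: no, b/abba meet in 1. 3a->2: no, aaba/abba meet in 2. 3a->3: no, bb/abba meet in 3. Open state 4: 3a->4.
bbb: 3b undefined. 3b->0: ok.
bbaa: 4a undefined. 4a->0: ok.
bbab: 4b undefined. 4b->0: ok.
All examples now run through 5 states with every (state, symbol) defined. Accept strings end in {0,1,2,3}, Reject strings end in {4}; accept={0,1,2,3}.

states=5 start=0 accept={0,1,2,3} delta: 0a->0 0b->1 1a->2 1b->3 2a->3 2b->0 3a->4 3b->0 4a->0 4b->0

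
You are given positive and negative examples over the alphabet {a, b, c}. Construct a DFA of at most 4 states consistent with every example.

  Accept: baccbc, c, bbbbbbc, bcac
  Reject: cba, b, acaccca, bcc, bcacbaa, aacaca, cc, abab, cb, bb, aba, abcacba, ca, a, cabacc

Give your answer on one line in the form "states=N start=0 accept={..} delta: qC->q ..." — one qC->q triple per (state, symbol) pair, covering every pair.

states=2 start=0 accept={1} delta: 0a->0 0b->0 0c->1 1a->0 1b->0 1c->0

State merging on the prefix tree: take the shortest (then alphabetical) example prefix whose next move is undefined and point that move at state 0, else 1, else 2, ...; a target is out if some Accept/Reject pair would then sit in one state with the same input left (inseparable). If every existing state is out, open a new one.
a: 0a undefined. 0a->0: ok.
b: 0b undefined. 0b->0: ok.
c: 0c undefined. 0c->0: no, baccbc/cba meet in 0. Open state 1: 0c->1.
ca: 1a undefined. 1a->0: ok.
cb: 1b undefined. 1b->0: ok.
cc: 1c undefined. 1c->0: ok.
All examples now run through 2 states with every (state, symbol) defined. Accept strings end in {1}, Reject strings end in {0}; accept={1}.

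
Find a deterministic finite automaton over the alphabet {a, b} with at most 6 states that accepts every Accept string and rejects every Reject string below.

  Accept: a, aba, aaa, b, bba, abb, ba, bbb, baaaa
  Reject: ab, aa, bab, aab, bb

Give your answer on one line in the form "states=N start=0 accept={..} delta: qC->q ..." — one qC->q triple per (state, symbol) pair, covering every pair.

states=4 start=0 accept={1,2} delta: 0a->1 0b->2 1a->3 1b->0 2a->1 2b->0 3a->2 3b->0

Grow the machine one transition at a time. Run the examples from 0; the earliest place one falls off (shortest prefix, ties alphabetical) gets sent to the lowest-numbered state that keeps every Accept/Reject pair distinguishable — a pair clashes when both reach the same state with identical unread suffix — and to a fresh state only if none does.
a: 0a undefined. 0a->0: no, a/aa meet in 0. Open state 1: 0a->1.
b: 0b undefined. 0b->0: no, b/bb meet in 0. 0b->1: no, ba/aa meet in 1 with "a" left. Open state 2: 0b->2.
aa: 1a undefined. 1a->0: no, b/aab meet in 2. 1a->1: no, a/aa meet in 1. 1a->2: no, b/aa meet in 2. Open state 3: 1a->3.
ab: 1b undefined. 1b->0: ok.
ba: 2a undefined. 2a->0: no, b/bab meet in 2. 2a->1: ok.
bb: 2b undefined. 2b->0: ok.
aaa: 3a undefined. 3a->0: no, aaa/ab meet in 0. 3a->1: no, baaaa/aa meet in 3. 3a->2: ok.
aab: 3b undefined. 3b->0: ok.
All examples now run through 4 states with every (state, symbol) defined. Accept strings end in {1,2}, Reject strings end in {0,3}; accept={1,2}.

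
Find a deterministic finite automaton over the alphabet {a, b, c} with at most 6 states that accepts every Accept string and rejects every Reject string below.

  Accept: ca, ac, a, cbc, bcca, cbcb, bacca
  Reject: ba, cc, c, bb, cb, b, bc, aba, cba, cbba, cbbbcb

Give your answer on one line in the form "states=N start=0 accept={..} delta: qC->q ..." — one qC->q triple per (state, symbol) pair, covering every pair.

states=5 start=0 accept={0,1} delta: 0a->1 0b->2 0c->3 1a->2 1b->1 1c->0 2a->2 2b->2 2c->3 3a->0 3b->4 3c->3 4a->2 4b->1 4c->1

State merging on the prefix tree: take the shortest (then alphabetical) example prefix whose next move is undefined and point that move at state 0, else 1, else 2, ...; a target is out if some Accept/Reject pair would then sit in one state with the same input left (inseparable). If every existing state is out, open a new one.
a: 0a undefined. 0a->0: no, ac/c meet in 0 with "c" left. Open state 1: 0a->1.
b: 0b undefined. 0b->0: no, a/ba meet in 1. 0b->1: no, ac/bc meet in 1 with "c" left. Open state 2: 0b->2.
c: 0c undefined. 0c->0: no, cbc/bc meet in 2 with "c" left. 0c->1: no, ac/cc meet in 1 with "c" left. 0c->2: no, ca/ba meet in 2 with "a" left. Open state 3: 0c->3.
ab: 1b undefined. 1b->0: no, a/aba meet in 1. 1b->1: ok.
ac: 1c undefined. 1c->0: ok.
ba: 2a undefined. 2a->0: no, ac/ba meet in 0. 2a->1: no, a/ba meet in 1. 2a->2: ok.
bb: 2b undefined. 2b->0: no, ac/bb meet in 0. 2b->1: no, a/bb meet in 1. 2b->2: ok.
bc: 2c undefined. 2c->0: no, ac/bc meet in 0. 2c->1: no, a/bc meet in 1. 2c->2: no, bcca/ba meet in 2. 2c->3: ok.
ca: 3a undefined. 3a->0: ok.
cb: 3b undefined. 3b->0: no, ca/cb meet in 0. 3b->1: no, a/cb meet in 1. 3b->2: no, cbc/c meet in 3. 3b->3: no, ca/cba meet in 0. Open state 4: 3b->4.
cc: 3c undefined. 3c->0: no, ca/cc meet in 0. 3c->1: no, a/cc meet in 1. 3c->2: no, bcca/ba meet in 2. 3c->3: ok.
aba: 1a undefined. 1a->0: no, ca/aba meet in 0. 1a->1: no, a/aba meet in 1. 1a->2: ok.
cba: 4a undefined. 4a->0: no, ca/cba meet in 0. 4a->1: no, a/cba meet in 1. 4a->2: ok.
cbb: 4b undefined. 4b->0: no, a/cbba meet in 1. 4b->1: ok.
cbc: 4c undefined. 4c->0: no, cbcb/ba meet in 2. 4c->1: ok.
All examples now run through 5 states with every (state, symbol) defined. Accept strings end in {0,1}, Reject strings end in {2,3,4}; accept={0,1}.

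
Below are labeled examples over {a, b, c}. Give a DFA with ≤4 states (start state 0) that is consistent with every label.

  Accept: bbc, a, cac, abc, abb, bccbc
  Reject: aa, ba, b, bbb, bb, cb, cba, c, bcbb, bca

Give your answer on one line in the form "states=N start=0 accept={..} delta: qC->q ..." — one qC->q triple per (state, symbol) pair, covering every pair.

Grow the machine one transition at a time. Run the examples from 0; the earliest place one falls off (shortest prefix, ties alphabetical) gets sent to the lowest-numbered state that keeps every Accept/Reject pair distinguishable — a pair clashes when both reach the same state with identical unread suffix — and to a fresh state only if none does.
a: 0a undefined. 0a->0: no, a/aa meet in 0. Open state 1: 0a->1.
b: 0b undefined. 0b->0: no, bbc/c meet in 0 with "c" left. 0b->1: no, a/b meet in 1. Open state 2: 0b->2.
c: 0c undefined. 0c->0: ok.
aa: 1a undefined. 1a->0: ok.
ab: 1b undefined. 1b->0: no, abc/aa meet in 0. 1b->1: ok.
ba: 2a undefined. 2a->0: ok.
bb: 2b undefined. 2b->0: no, bbc/aa meet in 0. 2b->1: no, a/bbb meet in 1. 2b->2: ok.
bc: 2c undefined. 2c->0: no, bbc/aa meet in 0. 2c->1: no, bbc/bcbb meet in 1. 2c->2: no, bbc/b meet in 2. Open state 3: 2c->3.
abc: 1c undefined. 1c->0: no, cac/aa meet in 0. 1c->1: ok.
bca: 3a undefined. 3a->0: ok.
bcb: 3b undefined. 3b->0: ok.
bcc: 3c undefined. 3c->0: ok.
All examples now run through 4 states with every (state, symbol) defined. Accept strings end in {1,3}, Reject strings end in {0,2}; accept={1,3}.

states=4 start=0 accept={1,3} delta: 0a->1 0b->2 0c->0 1a->0 1b->1 1c->1 2a->0 2b->2 2c->3 3a->0 3b->0 3c->0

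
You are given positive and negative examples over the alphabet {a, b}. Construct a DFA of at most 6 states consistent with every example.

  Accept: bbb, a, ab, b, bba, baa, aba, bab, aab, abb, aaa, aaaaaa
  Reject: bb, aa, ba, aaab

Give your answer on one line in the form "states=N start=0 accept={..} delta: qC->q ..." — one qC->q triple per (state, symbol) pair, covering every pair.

states=5 start=0 accept={0,1,2,4} delta: 0a->1 0b->2 1a->3 1b->0 2a->3 2b->3 3a->4 3b->0 4a->1 4b->3

Fold the examples into a partial DFA from state 0: repeatedly fix the first undefined (state, symbol) met by the shortest-then-alphabetical prefix, trying targets in increasing order and rejecting any under which an Accept and a Reject string meet in one state with the same remainder; add a state when all current targets are rejected. Accepting states are where Accept strings end.
a: 0a undefined. 0a->0: no, a/aa meet in 0. Open state 1: 0a->1.
b: 0b undefined. 0b->0: no, bbb/bb meet in 0. 0b->1: no, ab/bb meet in 1 with "b" left. Open state 2: 0b->2.
aa: 1a undefined. 1a->0: no, ab/aaab meet in 1 with "b" left. 1a->1: no, a/aa meet in 1. 1a->2: no, b/aa meet in 2. Open state 3: 1a->3.
ab: 1b undefined. 1b->0: ok.
ba: 2a undefined. 2a->0: no, ab/ba meet in 0. 2a->1: no, a/ba meet in 1. 2a->2: no, b/ba meet in 2. 2a->3: ok.
bb: 2b undefined. 2b->0: no, ab/bb meet in 0. 2b->1: no, a/bb meet in 1. 2b->2: no, bbb/bb meet in 2. 2b->3: ok.
aaa: 3a undefined. 3a->0: no, b/aaab meet in 2. 3a->1: no, ab/aaab meet in 0. 3a->2: no, aaaaaa/bb meet in 3. 3a->3: no, bbb/aaab meet in 3 with "b" left. Open state 4: 3a->4.
aab: 3b undefined. 3b->0: ok.
aaaa: 4a undefined. 4a->0: no, aaaaaa/bb meet in 3. 4a->1: ok.
aaab: 4b undefined. 4b->0: no, bbb/aaab meet in 0. 4b->1: no, a/aaab meet in 1. 4b->2: no, b/aaab meet in 2. 4b->3: ok.
All examples now run through 5 states with every (state, symbol) defined. Accept strings end in {0,1,2,4}, Reject strings end in {3}; accept={0,1,2,4}.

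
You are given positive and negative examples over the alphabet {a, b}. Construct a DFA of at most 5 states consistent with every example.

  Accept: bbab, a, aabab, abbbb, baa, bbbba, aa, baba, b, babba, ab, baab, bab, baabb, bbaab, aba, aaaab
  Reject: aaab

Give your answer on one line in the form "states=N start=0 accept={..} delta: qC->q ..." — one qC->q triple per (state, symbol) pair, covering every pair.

states=4 start=0 accept={0,1,2} delta: 0a->1 0b->0 1a->2 1b->0 2a->3 2b->0 3a->0 3b->3

Grow the machine one transition at a time. Run the examples from 0; the earliest place one falls off (shortest prefix, ties alphabetical) gets sent to the lowest-numbered state that keeps every Accept/Reject pair distinguishable — a pair clashes when both reach the same state with identical unread suffix — and to a fresh state only if none does.
a: 0a undefined. 0a->0: no, b/aaab meet in 0 with "b" left. Open state 1: 0a->1.
b: 0b undefined. 0b->0: ok.
aa: 1a undefined. 1a->0: no, bbab/aaab meet in 1 with "b" left. 1a->1: no, bbab/aaab meet in 1 with "b" left. Open state 2: 1a->2.
ab: 1b undefined. 1b->0: ok.
aaa: 2a undefined. 2a->0: no, bbab/aaab meet in 0. 2a->1: no, bbab/aaab meet in 0. 2a->2: no, baab/aaab meet in 2 with "b" left. Open state 3: 2a->3.
aab: 2b undefined. 2b->0: ok.
aaaa: 3a undefined. 3a->0: ok.
aaab: 3b undefined. 3b->0: no, bbab/aaab meet in 0. 3b->1: no, a/aaab meet in 1. 3b->2: no, baa/aaab meet in 2. 3b->3: ok.
All examples now run through 4 states with every (state, symbol) defined. Accept strings end in {0,1,2}, Reject strings end in {3}; accept={0,1,2}.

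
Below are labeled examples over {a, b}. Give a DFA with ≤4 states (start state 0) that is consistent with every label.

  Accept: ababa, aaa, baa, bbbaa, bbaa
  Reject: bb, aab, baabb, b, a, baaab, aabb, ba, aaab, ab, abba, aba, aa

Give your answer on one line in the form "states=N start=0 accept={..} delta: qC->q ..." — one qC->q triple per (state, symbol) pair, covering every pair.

State merging on the prefix tree: take the shortest (then alphabetical) example prefix whose next move is undefined and point that move at state 0, else 1, else 2, ...; a target is out if some Accept/Reject pair would then sit in one state with the same input left (inseparable). If every existing state is out, open a new one.
a: 0a undefined. 0a->0: no, aaa/a meet in 0. Open state 1: 0a->1.
b: 0b undefined. 0b->0: no, baa/aa meet in 1 with "a" left. 0b->1: ok.
aa: 1a undefined. 1a->0: no, aaa/aab meet in 1. 1a->1: no, aaa/b meet in 1. Open state 2: 1a->2.
ab: 1b undefined. 1b->0: no, ababa/b meet in 1. 1b->1: ok.
aaa: 2a undefined. 2a->0: ok.
aab: 2b undefined. 2b->0: no, ababa/bb meet in 1. 2b->1: no, ababa/ba meet in 2. 2b->2: ok.
All examples now run through 3 states with every (state, symbol) defined. Accept strings end in {0}, Reject strings end in {1,2}; accept={0}.

states=3 start=0 accept={0} delta: 0a->1 0b->1 1a->2 1b->1 2a->0 2b->2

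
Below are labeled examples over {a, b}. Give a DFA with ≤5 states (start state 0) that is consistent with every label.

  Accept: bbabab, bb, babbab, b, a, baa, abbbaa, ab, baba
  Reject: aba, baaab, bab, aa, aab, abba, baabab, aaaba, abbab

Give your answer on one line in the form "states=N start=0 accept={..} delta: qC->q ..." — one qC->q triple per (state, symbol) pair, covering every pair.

Fold the examples into a partial DFA from state 0: repeatedly fix the first undefined (state, symbol) met by the shortest-then-alphabetical prefix, trying targets in increasing order and rejecting any under which an Accept and a Reject string meet in one state with the same remainder; add a state when all current targets are rejected. Accepting states are where Accept strings end.
a: 0a undefined. 0a->0: no, b/aab meet in 0 with "b" left. Open state 1: 0a->1.
b: 0b undefined. 0b->0: no, babbab/abbab meet in 1 with "bbab" left. 0b->1: ok.
aa: 1a undefined. 1a->0: no, babbab/baabab meet in 1 with "bab" left. 1a->1: no, bb/baaab meet in 1 with "b" left. Open state 2: 1a->2.
ab: 1b undefined. 1b->0: no, b/aba meet in 1. 1b->1: ok.
aaa: 2a undefined. 2a->0: no, bb/baaab meet in 1. 2a->1: ok.
aab: 2b undefined. 2b->0: no, babbab/baaab meet in 0. 2b->1: no, bbabab/baaab meet in 1. 2b->2: ok.
All examples now run through 3 states with every (state, symbol) defined. Accept strings end in {1}, Reject strings end in {2}; accept={1}.

states=3 start=0 accept={1} delta: 0a->1 0b->1 1a->2 1b->1 2a->1 2b->2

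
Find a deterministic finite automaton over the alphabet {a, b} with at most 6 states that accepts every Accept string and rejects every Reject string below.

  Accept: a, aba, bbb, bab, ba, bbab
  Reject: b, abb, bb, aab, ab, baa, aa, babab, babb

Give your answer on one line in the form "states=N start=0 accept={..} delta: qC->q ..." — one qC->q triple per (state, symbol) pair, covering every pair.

states=5 start=0 accept={1,3} delta: 0a->1 0b->2 1a->0 1b->0 2a->3 2b->4 3a->0 3b->1 4a->3 4b->1

Fold the examples into a partial DFA from state 0: repeatedly fix the first undefined (state, symbol) met by the shortest-then-alphabetical prefix, trying targets in increasing order and rejecting any under which an Accept and a Reject string meet in one state with the same remainder; add a state when all current targets are rejected. Accepting states are where Accept strings end.
a: 0a undefined. 0a->0: no, a/aa meet in 0. Open state 1: 0a->1.
b: 0b undefined. 0b->0: no, bbb/b meet in 0. 0b->1: no, a/b meet in 1. Open state 2: 0b->2.
aa: 1a undefined. 1a->0: ok.
ab: 1b undefined. 1b->0: ok.
ba: 2a undefined. 2a->0: no, a/baa meet in 1. 2a->1: no, bab/ab meet in 0. 2a->2: no, bbb/babb meet in 2 with "bb" left. Open state 3: 2a->3.
bb: 2b undefined. 2b->0: no, bbb/b meet in 2. 2b->1: no, a/bb meet in 1. 2b->2: no, bbb/b meet in 2. 2b->3: no, ba/bb meet in 3. Open state 4: 2b->4.
baa: 3a undefined. 3a->0: ok.
bab: 3b undefined. 3b->0: no, bab/ab meet in 0. 3b->1: ok.
bba: 4a undefined. 4a->0: no, bbab/b meet in 2. 4a->1: no, bbab/ab meet in 0. 4a->2: no, bbab/bb meet in 4. 4a->3: ok.
bbb: 4b undefined. 4b->0: no, bbb/ab meet in 0. 4b->1: ok.
All examples now run through 5 states with every (state, symbol) defined. Accept strings end in {1,3}, Reject strings end in {0,2,4}; accept={1,3}.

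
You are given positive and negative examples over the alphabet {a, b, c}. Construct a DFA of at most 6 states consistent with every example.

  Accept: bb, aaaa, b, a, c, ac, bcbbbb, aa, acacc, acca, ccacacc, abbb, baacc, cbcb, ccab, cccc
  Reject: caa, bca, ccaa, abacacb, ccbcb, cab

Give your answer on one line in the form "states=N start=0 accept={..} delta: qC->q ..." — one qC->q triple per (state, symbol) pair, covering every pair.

states=4 start=0 accept={0,1,3} delta: 0a->0 0b->0 0c->1 1a->2 1b->0 1c->3 2a->2 2b->2 2c->3 3a->1 3b->2 3c->0

Grow the machine one transition at a time. Run the examples from 0; the earliest place one falls off (shortest prefix, ties alphabetical) gets sent to the lowest-numbered state that keeps every Accept/Reject pair distinguishable — a pair clashes when both reach the same state with identical unread suffix — and to a fresh state only if none does.
a: 0a undefined. 0a->0: ok.
b: 0b undefined. 0b->0: ok.
c: 0c undefined. 0c->0: no, bb/caa meet in 0. Open state 1: 0c->1.
ca: 1a undefined. 1a->0: no, bb/caa meet in 0. 1a->1: no, c/caa meet in 1. Open state 2: 1a->2.
cb: 1b undefined. 1b->0: ok.
cc: 1c undefined. 1c->0: no, bb/ccaa meet in 0. 1c->1: no, bb/ccbcb meet in 0. 1c->2: no, acca/caa meet in 2 with "a" left. Open state 3: 1c->3.
caa: 2a undefined. 2a->0: no, bb/caa meet in 0. 2a->1: no, c/caa meet in 1. 2a->2: ok.
cab: 2b undefined. 2b->0: no, bb/cab meet in 0. 2b->1: no, c/cab meet in 1. 2b->2: ok.
cca: 3a undefined. 3a->0: no, bb/ccaa meet in 0. 3a->1: ok.
ccb: 3b undefined. 3b->0: no, bb/ccbcb meet in 0. 3b->1: no, c/ccbcb meet in 1. 3b->2: ok.
ccc: 3c undefined. 3c->0: ok.
acac: 2c undefined. 2c->0: no, bb/abacacb meet in 0. 2c->1: no, bb/abacacb meet in 0. 2c->2: no, acacc/caa meet in 2. 2c->3: ok.
All examples now run through 4 states with every (state, symbol) defined. Accept strings end in {0,1,3}, Reject strings end in {2}; accept={0,1,3}.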